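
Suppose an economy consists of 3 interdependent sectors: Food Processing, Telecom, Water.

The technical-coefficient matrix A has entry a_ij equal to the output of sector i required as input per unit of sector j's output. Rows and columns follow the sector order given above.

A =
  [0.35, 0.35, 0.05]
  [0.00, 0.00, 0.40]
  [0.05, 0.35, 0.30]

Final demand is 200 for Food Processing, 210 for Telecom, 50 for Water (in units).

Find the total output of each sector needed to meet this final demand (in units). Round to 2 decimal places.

I − A =
  [   0.65    -0.35    -0.05]
  [   0.00     1.00    -0.40]
  [  -0.05    -0.35     0.70]
Cofactors of I−A, C_ij = (−1)^(i+j)·(minor ij) (rows/columns in the sector order above):
  C_11 = (1.00)(0.70) − (-0.40)(-0.35) = 0.5600
  C_12 = −[(0.00)(0.70) − (-0.40)(-0.05)] = 0.0200
  C_13 = (0.00)(-0.35) − (1.00)(-0.05) = 0.0500
  C_21 = −[(-0.35)(0.70) − (-0.05)(-0.35)] = 0.2625
  C_22 = (0.65)(0.70) − (-0.05)(-0.05) = 0.4525
  C_23 = −[(0.65)(-0.35) − (-0.35)(-0.05)] = 0.2450
  C_31 = (-0.35)(-0.40) − (-0.05)(1.00) = 0.1900
  C_32 = −[(0.65)(-0.40) − (-0.05)(0.00)] = 0.2600
  C_33 = (0.65)(1.00) − (-0.35)(0.00) = 0.6500
det(I−A) = Σ_j (I−A)_1j·C_1j = (0.65)(0.5600) + (-0.35)(0.0200) + (-0.05)(0.0500) = 0.3545
adj(I−A) = Cᵀ =
  [ 0.5600   0.2625   0.1900]
  [ 0.0200   0.4525   0.2600]
  [ 0.0500   0.2450   0.6500]
(I − A)⁻¹ = adj(I−A) / det(I−A) ≈
  [   1.5797     0.7405     0.5360]
  [   0.0564     1.2764     0.7334]
  [   0.1410     0.6911     1.8336]
x = (I − A)⁻¹ d = adj(I−A)·d / det(I−A), with det(I−A) = 0.3545:
  x_1 = (0.5600·200 + 0.2625·210 + 0.1900·50) / 0.3545 = 176.625 / 0.3545 ≈ 498.24
  x_2 = (0.0200·200 + 0.4525·210 + 0.2600·50) / 0.3545 = 112.025 / 0.3545 ≈ 316.01
  x_3 = (0.0500·200 + 0.2450·210 + 0.6500·50) / 0.3545 = 93.95 / 0.3545 ≈ 265.02

x_1 = 498.24, x_2 = 316.01, x_3 = 265.02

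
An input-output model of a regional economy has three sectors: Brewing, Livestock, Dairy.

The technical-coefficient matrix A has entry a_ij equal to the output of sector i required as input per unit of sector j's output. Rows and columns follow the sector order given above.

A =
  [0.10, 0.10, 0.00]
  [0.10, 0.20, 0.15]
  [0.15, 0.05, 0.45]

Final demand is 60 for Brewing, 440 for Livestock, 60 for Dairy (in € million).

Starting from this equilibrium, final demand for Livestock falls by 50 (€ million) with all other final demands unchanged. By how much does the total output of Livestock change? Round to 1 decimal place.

Δx_2 = -64.9

I − A =
  [   0.90    -0.10     0.00]
  [  -0.10     0.80    -0.15]
  [  -0.15    -0.05     0.55]
Cofactors of I−A, C_ij = (−1)^(i+j)·(minor ij) (rows/columns in the sector order above):
  C_11 = (0.80)(0.55) − (-0.15)(-0.05) = 0.4325
  C_12 = −[(-0.10)(0.55) − (-0.15)(-0.15)] = 0.0775
  C_13 = (-0.10)(-0.05) − (0.80)(-0.15) = 0.1250
  C_21 = −[(-0.10)(0.55) − (0.00)(-0.05)] = 0.0550
  C_22 = (0.90)(0.55) − (0.00)(-0.15) = 0.4950
  C_23 = −[(0.90)(-0.05) − (-0.10)(-0.15)] = 0.0600
  C_31 = (-0.10)(-0.15) − (0.00)(0.80) = 0.0150
  C_32 = −[(0.90)(-0.15) − (0.00)(-0.10)] = 0.1350
  C_33 = (0.90)(0.80) − (-0.10)(-0.10) = 0.7100
det(I−A) = Σ_j (I−A)_1j·C_1j = (0.90)(0.4325) + (-0.10)(0.0775) + (0.00)(0.1250) = 0.3815
adj(I−A) = Cᵀ =
  [ 0.4325   0.0550   0.0150]
  [ 0.0775   0.4950   0.1350]
  [ 0.1250   0.0600   0.7100]
(I − A)⁻¹ = adj(I−A) / det(I−A) ≈
  [   1.1337     0.1442     0.0393]
  [   0.2031     1.2975     0.3539]
  [   0.3277     0.1573     1.8611]
Δx = (I − A)⁻¹ Δd with Δd having -50 in the Livestock component and 0 elsewhere.
So Δx_2 = L_22 · (-50), where L_22 = adj(I−A)_22 / det(I−A) = 0.4950 / 0.3815.
Δx_2 = 0.4950 × (-50) / 0.3815 = -24.75 / 0.3815 ≈ -64.9.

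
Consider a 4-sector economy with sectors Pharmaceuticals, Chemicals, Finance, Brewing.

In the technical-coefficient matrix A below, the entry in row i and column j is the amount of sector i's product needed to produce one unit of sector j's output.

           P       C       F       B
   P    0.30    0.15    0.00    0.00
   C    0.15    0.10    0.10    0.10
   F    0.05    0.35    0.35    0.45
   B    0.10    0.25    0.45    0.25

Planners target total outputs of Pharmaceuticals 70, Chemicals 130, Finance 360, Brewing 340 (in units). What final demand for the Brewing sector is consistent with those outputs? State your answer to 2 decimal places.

I − A =
  [   0.70    -0.15     0.00     0.00]
  [  -0.15     0.90    -0.10    -0.10]
  [  -0.05    -0.35     0.65    -0.45]
  [  -0.10    -0.25    -0.45     0.75]
d = (I − A) x:
  d_P = (+0.70)·70 + (-0.15)·130 + (+0.00)·360 + (+0.00)·340 = 29.50
  d_C = (-0.15)·70 + (+0.90)·130 + (-0.10)·360 + (-0.10)·340 = 36.50
  d_F = (-0.05)·70 + (-0.35)·130 + (+0.65)·360 + (-0.45)·340 = 32.00
  d_B = (-0.10)·70 + (-0.25)·130 + (-0.45)·360 + (+0.75)·340 = 53.50

d_B = 53.50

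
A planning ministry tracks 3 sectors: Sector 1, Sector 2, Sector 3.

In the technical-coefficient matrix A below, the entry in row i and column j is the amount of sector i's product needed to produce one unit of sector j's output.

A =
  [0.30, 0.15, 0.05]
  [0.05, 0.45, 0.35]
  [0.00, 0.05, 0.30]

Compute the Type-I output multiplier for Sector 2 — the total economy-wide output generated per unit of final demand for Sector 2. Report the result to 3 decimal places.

m_2 = 2.511

I − A =
  [   0.70    -0.15    -0.05]
  [  -0.05     0.55    -0.35]
  [   0.00    -0.05     0.70]
Cofactors of I−A, C_ij = (−1)^(i+j)·(minor ij) (rows/columns in the sector order above):
  C_11 = (0.55)(0.70) − (-0.35)(-0.05) = 0.3675
  C_12 = −[(-0.05)(0.70) − (-0.35)(0.00)] = 0.0350
  C_13 = (-0.05)(-0.05) − (0.55)(0.00) = 0.0025
  C_21 = −[(-0.15)(0.70) − (-0.05)(-0.05)] = 0.1075
  C_22 = (0.70)(0.70) − (-0.05)(0.00) = 0.4900
  C_23 = −[(0.70)(-0.05) − (-0.15)(0.00)] = 0.0350
  C_31 = (-0.15)(-0.35) − (-0.05)(0.55) = 0.0800
  C_32 = −[(0.70)(-0.35) − (-0.05)(-0.05)] = 0.2475
  C_33 = (0.70)(0.55) − (-0.15)(-0.05) = 0.3775
det(I−A) = Σ_j (I−A)_1j·C_1j = (0.70)(0.3675) + (-0.15)(0.0350) + (-0.05)(0.0025) = 0.251875
adj(I−A) = Cᵀ =
  [ 0.3675   0.1075   0.0800]
  [ 0.0350   0.4900   0.2475]
  [ 0.0025   0.0350   0.3775]
(I − A)⁻¹ = adj(I−A) / det(I−A) ≈
  [   1.4591     0.4268     0.3176]
  [   0.1390     1.9454     0.9826]
  [   0.0099     0.1390     1.4988]
The output multiplier for sector j is the column-j sum of the Leontief inverse (I − A)⁻¹ = adj(I−A) / det(I−A).
Column 2 of adj(I−A): (0.1075, 0.4900, 0.0350); det(I−A) = 0.251875.
m_2 = (0.1075 + 0.4900 + 0.0350) / 0.251875 = 0.6325 / 0.251875 ≈ 2.511.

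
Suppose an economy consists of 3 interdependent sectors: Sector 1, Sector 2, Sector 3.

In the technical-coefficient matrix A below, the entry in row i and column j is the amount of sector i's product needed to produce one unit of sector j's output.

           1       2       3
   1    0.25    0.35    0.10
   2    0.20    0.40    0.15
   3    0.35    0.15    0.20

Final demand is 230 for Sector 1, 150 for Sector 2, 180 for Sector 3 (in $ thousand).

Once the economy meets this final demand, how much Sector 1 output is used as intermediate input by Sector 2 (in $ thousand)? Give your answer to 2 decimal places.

I − A =
  [   0.75    -0.35    -0.10]
  [  -0.20     0.60    -0.15]
  [  -0.35    -0.15     0.80]
Cofactors of I−A, C_ij = (−1)^(i+j)·(minor ij) (rows/columns in the sector order above):
  C_11 = (0.60)(0.80) − (-0.15)(-0.15) = 0.4575
  C_12 = −[(-0.20)(0.80) − (-0.15)(-0.35)] = 0.2125
  C_13 = (-0.20)(-0.15) − (0.60)(-0.35) = 0.2400
  C_21 = −[(-0.35)(0.80) − (-0.10)(-0.15)] = 0.2950
  C_22 = (0.75)(0.80) − (-0.10)(-0.35) = 0.5650
  C_23 = −[(0.75)(-0.15) − (-0.35)(-0.35)] = 0.2350
  C_31 = (-0.35)(-0.15) − (-0.10)(0.60) = 0.1125
  C_32 = −[(0.75)(-0.15) − (-0.10)(-0.20)] = 0.1325
  C_33 = (0.75)(0.60) − (-0.35)(-0.20) = 0.3800
det(I−A) = Σ_j (I−A)_1j·C_1j = (0.75)(0.4575) + (-0.35)(0.2125) + (-0.10)(0.2400) = 0.24475
adj(I−A) = Cᵀ =
  [ 0.4575   0.2950   0.1125]
  [ 0.2125   0.5650   0.1325]
  [ 0.2400   0.2350   0.3800]
(I − A)⁻¹ = adj(I−A) / det(I−A) ≈
  [   1.8693     1.2053     0.4597]
  [   0.8682     2.3085     0.5414]
  [   0.9806     0.9602     1.5526]
First solve x = (I − A)⁻¹ d = adj(I−A)·d / det(I−A); in particular x_2 = (0.2125·230 + 0.5650·150 + 0.1325·180) / 0.24475 = 157.475 / 0.24475 ≈ 643.4116.
Intermediate flow from 1 to 2: z_12 = a_12 · x_2 = 0.35 × 157.475 / 0.24475 = 55.11625 / 0.24475 ≈ 225.19.

z_12 = 225.19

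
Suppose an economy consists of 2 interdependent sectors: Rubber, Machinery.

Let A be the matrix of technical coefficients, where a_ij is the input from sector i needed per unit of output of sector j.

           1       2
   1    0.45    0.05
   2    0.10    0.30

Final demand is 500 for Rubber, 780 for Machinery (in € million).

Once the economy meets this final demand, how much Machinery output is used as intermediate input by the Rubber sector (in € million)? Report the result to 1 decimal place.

I − A =
  [   0.55    -0.05]
  [  -0.10     0.70]
det(I−A) = (0.55)(0.70) − (-0.05)(-0.10) = 0.3800
adj(I−A) = [[0.70, 0.05], [0.10, 0.55]]
(I − A)⁻¹ = adj(I−A) / det(I−A) ≈
  [   1.8421     0.1316]
  [   0.2632     1.4474]
First solve x = (I − A)⁻¹ d = adj(I−A)·d / det(I−A); in particular x_1 = (0.70·500 + 0.05·780) / 0.3800 = 389.00 / 0.3800 ≈ 1023.684.
Intermediate flow from 2 to 1: z_21 = a_21 · x_1 = 0.10 × 389.00 / 0.3800 = 38.90 / 0.3800 ≈ 102.4.

z_21 = 102.4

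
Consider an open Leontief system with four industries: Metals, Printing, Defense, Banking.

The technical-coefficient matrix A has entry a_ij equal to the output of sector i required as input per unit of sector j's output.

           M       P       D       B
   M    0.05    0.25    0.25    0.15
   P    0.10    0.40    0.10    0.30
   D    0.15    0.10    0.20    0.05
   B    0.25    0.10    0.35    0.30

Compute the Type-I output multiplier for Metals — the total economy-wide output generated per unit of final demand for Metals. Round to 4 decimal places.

m_M = 3.5294

I − A =
  [   0.95    -0.25    -0.25    -0.15]
  [  -0.10     0.60    -0.10    -0.30]
  [  -0.15    -0.10     0.80    -0.05]
  [  -0.25    -0.10    -0.35     0.70]
Compute the cofactors C_ij = (−1)^(i+j)·(3×3 minor ij) of I−A; the adjugate is their transpose:
adj(I−A) = Cᵀ =
  [ 0.283500   0.171625   0.174250   0.146750]
  [ 0.141750   0.448125   0.204000   0.237000]
  [ 0.081000   0.099125   0.310250   0.082000]
  [ 0.162000   0.174875   0.246500   0.397750]
det(I−A) = Σ_j (I−A)_1j·C_1j = (0.95)(0.283500) + (-0.25)(0.141750) + (-0.25)(0.081000) + (-0.15)(0.162000) = 0.1893375
(I − A)⁻¹ = adj(I−A) / det(I−A) ≈
  [   1.49733     0.90645     0.92031     0.77507]
  [   0.74866     2.36681     1.07744     1.25173]
  [   0.42781     0.52354     1.63861     0.43309]
  [   0.85561     0.92362     1.30191     2.10075]
The output multiplier for sector j is the column-j sum of the Leontief inverse (I − A)⁻¹ = adj(I−A) / det(I−A).
Column M of adj(I−A): (0.283500, 0.141750, 0.081000, 0.162000); det(I−A) = 0.1893375.
m_M = (0.283500 + 0.141750 + 0.081000 + 0.162000) / 0.1893375 = 0.66825 / 0.1893375 ≈ 3.5294.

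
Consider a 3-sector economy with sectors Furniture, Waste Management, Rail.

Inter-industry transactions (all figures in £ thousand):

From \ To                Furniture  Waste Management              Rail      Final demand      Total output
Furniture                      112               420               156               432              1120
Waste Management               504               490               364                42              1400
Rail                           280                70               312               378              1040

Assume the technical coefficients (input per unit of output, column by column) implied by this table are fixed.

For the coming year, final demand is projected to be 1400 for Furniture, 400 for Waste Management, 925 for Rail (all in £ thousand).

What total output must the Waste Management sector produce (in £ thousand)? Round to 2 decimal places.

Technical coefficients a_ij = z_ij / X_j:
  a_11 = 112/1120 = 0.10, a_21 = 504/1120 = 0.45, a_31 = 280/1120 = 0.25
  a_12 = 420/1400 = 0.30, a_22 = 490/1400 = 0.35, a_32 = 70/1400 = 0.05
  a_13 = 156/1040 = 0.15, a_23 = 364/1040 = 0.35, a_33 = 312/1040 = 0.30
I − A =
  [   0.90    -0.30    -0.15]
  [  -0.45     0.65    -0.35]
  [  -0.25    -0.05     0.70]
Cofactors of I−A, C_ij = (−1)^(i+j)·(minor ij) (rows/columns in the sector order above):
  C_11 = (0.65)(0.70) − (-0.35)(-0.05) = 0.4375
  C_12 = −[(-0.45)(0.70) − (-0.35)(-0.25)] = 0.4025
  C_13 = (-0.45)(-0.05) − (0.65)(-0.25) = 0.1850
  C_21 = −[(-0.30)(0.70) − (-0.15)(-0.05)] = 0.2175
  C_22 = (0.90)(0.70) − (-0.15)(-0.25) = 0.5925
  C_23 = −[(0.90)(-0.05) − (-0.30)(-0.25)] = 0.1200
  C_31 = (-0.30)(-0.35) − (-0.15)(0.65) = 0.2025
  C_32 = −[(0.90)(-0.35) − (-0.15)(-0.45)] = 0.3825
  C_33 = (0.90)(0.65) − (-0.30)(-0.45) = 0.4500
det(I−A) = Σ_j (I−A)_1j·C_1j = (0.90)(0.4375) + (-0.30)(0.4025) + (-0.15)(0.1850) = 0.24525
adj(I−A) = Cᵀ =
  [ 0.4375   0.2175   0.2025]
  [ 0.4025   0.5925   0.3825]
  [ 0.1850   0.1200   0.4500]
(I − A)⁻¹ = adj(I−A) / det(I−A) ≈
  [   1.7839     0.8869     0.8257]
  [   1.6412     2.4159     1.5596]
  [   0.7543     0.4893     1.8349]
x = (I − A)⁻¹ d = adj(I−A)·d / det(I−A), with det(I−A) = 0.24525:
  x_1 = (0.4375·1400 + 0.2175·400 + 0.2025·925) / 0.24525 = 886.8125 / 0.24525 ≈ 3615.95
  x_2 = (0.4025·1400 + 0.5925·400 + 0.3825·925) / 0.24525 = 1154.3125 / 0.24525 ≈ 4706.68
  x_3 = (0.1850·1400 + 0.1200·400 + 0.4500·925) / 0.24525 = 723.25 / 0.24525 ≈ 2949.03

x_2 = 4706.68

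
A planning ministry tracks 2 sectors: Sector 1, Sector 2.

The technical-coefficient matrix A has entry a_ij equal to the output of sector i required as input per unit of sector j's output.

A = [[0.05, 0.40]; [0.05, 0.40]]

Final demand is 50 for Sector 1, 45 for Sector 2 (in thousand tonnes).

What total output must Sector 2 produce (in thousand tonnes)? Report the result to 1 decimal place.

I − A =
  [   0.95    -0.40]
  [  -0.05     0.60]
det(I−A) = (0.95)(0.60) − (-0.40)(-0.05) = 0.5500
adj(I−A) = [[0.60, 0.40], [0.05, 0.95]]
(I − A)⁻¹ = adj(I−A) / det(I−A) ≈
  [   1.0909     0.7273]
  [   0.0909     1.7273]
x = (I − A)⁻¹ d = adj(I−A)·d / det(I−A), with det(I−A) = 0.5500:
  x_1 = (0.60·50 + 0.40·45) / 0.5500 = 48.00 / 0.5500 ≈ 87.3
  x_2 = (0.05·50 + 0.95·45) / 0.5500 = 45.25 / 0.5500 ≈ 82.3

x_2 = 82.3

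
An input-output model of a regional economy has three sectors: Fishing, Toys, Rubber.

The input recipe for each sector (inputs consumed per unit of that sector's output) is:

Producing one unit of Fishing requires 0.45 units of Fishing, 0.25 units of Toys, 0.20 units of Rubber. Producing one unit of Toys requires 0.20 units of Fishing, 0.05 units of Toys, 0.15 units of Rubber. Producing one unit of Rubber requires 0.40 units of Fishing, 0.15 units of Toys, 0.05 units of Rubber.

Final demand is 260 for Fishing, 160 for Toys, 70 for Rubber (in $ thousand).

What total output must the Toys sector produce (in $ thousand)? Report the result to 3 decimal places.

I − A =
  [   0.55    -0.20    -0.40]
  [  -0.25     0.95    -0.15]
  [  -0.20    -0.15     0.95]
Cofactors of I−A, C_ij = (−1)^(i+j)·(minor ij) (rows/columns in the sector order above):
  C_11 = (0.95)(0.95) − (-0.15)(-0.15) = 0.8800
  C_12 = −[(-0.25)(0.95) − (-0.15)(-0.20)] = 0.2675
  C_13 = (-0.25)(-0.15) − (0.95)(-0.20) = 0.2275
  C_21 = −[(-0.20)(0.95) − (-0.40)(-0.15)] = 0.2500
  C_22 = (0.55)(0.95) − (-0.40)(-0.20) = 0.4425
  C_23 = −[(0.55)(-0.15) − (-0.20)(-0.20)] = 0.1225
  C_31 = (-0.20)(-0.15) − (-0.40)(0.95) = 0.4100
  C_32 = −[(0.55)(-0.15) − (-0.40)(-0.25)] = 0.1825
  C_33 = (0.55)(0.95) − (-0.20)(-0.25) = 0.4725
det(I−A) = Σ_j (I−A)_1j·C_1j = (0.55)(0.8800) + (-0.20)(0.2675) + (-0.40)(0.2275) = 0.3395
adj(I−A) = Cᵀ =
  [ 0.8800   0.2500   0.4100]
  [ 0.2675   0.4425   0.1825]
  [ 0.2275   0.1225   0.4725]
(I − A)⁻¹ = adj(I−A) / det(I−A) ≈
  [   2.5920     0.7364     1.2077]
  [   0.7879     1.3034     0.5376]
  [   0.6701     0.3608     1.3918]
x = (I − A)⁻¹ d = adj(I−A)·d / det(I−A), with det(I−A) = 0.3395:
  x_1 = (0.8800·260 + 0.2500·160 + 0.4100·70) / 0.3395 = 297.50 / 0.3395 ≈ 876.289
  x_2 = (0.2675·260 + 0.4425·160 + 0.1825·70) / 0.3395 = 153.125 / 0.3395 ≈ 451.031
  x_3 = (0.2275·260 + 0.1225·160 + 0.4725·70) / 0.3395 = 111.825 / 0.3395 ≈ 329.381

x_2 = 451.031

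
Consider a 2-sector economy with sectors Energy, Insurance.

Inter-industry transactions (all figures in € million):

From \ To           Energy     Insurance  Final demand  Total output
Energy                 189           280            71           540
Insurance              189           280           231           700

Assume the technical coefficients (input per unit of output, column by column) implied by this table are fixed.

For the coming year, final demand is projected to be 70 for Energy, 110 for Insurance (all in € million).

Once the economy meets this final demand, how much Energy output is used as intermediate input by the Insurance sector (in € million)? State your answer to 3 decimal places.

Technical coefficients a_ij = z_ij / X_j:
  a_EE = 189/540 = 0.35, a_IE = 189/540 = 0.35
  a_EI = 280/700 = 0.40, a_II = 280/700 = 0.40
I − A =
  [   0.65    -0.40]
  [  -0.35     0.60]
det(I−A) = (0.65)(0.60) − (-0.40)(-0.35) = 0.2500
adj(I−A) = [[0.60, 0.40], [0.35, 0.65]]
(I − A)⁻¹ = adj(I−A) / det(I−A) ≈
  [   2.4000     1.6000]
  [   1.4000     2.6000]
First solve x = (I − A)⁻¹ d = adj(I−A)·d / det(I−A); in particular x_I = (0.35·70 + 0.65·110) / 0.2500 = 96.00 / 0.2500 = 384.00000.
Intermediate flow from E to I: z_EI = a_EI · x_I = 0.40 × 96.00 / 0.2500 = 38.40 / 0.2500 = 153.600.

z_EI = 153.600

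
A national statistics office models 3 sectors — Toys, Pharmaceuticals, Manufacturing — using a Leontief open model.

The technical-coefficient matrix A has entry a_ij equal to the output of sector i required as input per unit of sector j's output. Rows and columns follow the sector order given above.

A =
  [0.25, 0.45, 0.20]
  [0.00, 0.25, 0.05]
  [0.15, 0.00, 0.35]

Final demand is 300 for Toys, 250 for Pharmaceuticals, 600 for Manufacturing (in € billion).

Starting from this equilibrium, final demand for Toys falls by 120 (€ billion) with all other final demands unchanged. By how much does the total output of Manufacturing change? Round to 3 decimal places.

Δx_M = -39.735

I − A =
  [   0.75    -0.45    -0.20]
  [   0.00     0.75    -0.05]
  [  -0.15     0.00     0.65]
Cofactors of I−A, C_ij = (−1)^(i+j)·(minor ij) (rows/columns in the sector order above):
  C_11 = (0.75)(0.65) − (-0.05)(0.00) = 0.4875
  C_12 = −[(0.00)(0.65) − (-0.05)(-0.15)] = 0.0075
  C_13 = (0.00)(0.00) − (0.75)(-0.15) = 0.1125
  C_21 = −[(-0.45)(0.65) − (-0.20)(0.00)] = 0.2925
  C_22 = (0.75)(0.65) − (-0.20)(-0.15) = 0.4575
  C_23 = −[(0.75)(0.00) − (-0.45)(-0.15)] = 0.0675
  C_31 = (-0.45)(-0.05) − (-0.20)(0.75) = 0.1725
  C_32 = −[(0.75)(-0.05) − (-0.20)(0.00)] = 0.0375
  C_33 = (0.75)(0.75) − (-0.45)(0.00) = 0.5625
det(I−A) = Σ_j (I−A)_1j·C_1j = (0.75)(0.4875) + (-0.45)(0.0075) + (-0.20)(0.1125) = 0.33975
adj(I−A) = Cᵀ =
  [ 0.4875   0.2925   0.1725]
  [ 0.0075   0.4575   0.0375]
  [ 0.1125   0.0675   0.5625]
(I − A)⁻¹ = adj(I−A) / det(I−A) ≈
  [   1.4349     0.8609     0.5077]
  [   0.0221     1.3466     0.1104]
  [   0.3311     0.1987     1.6556]
Δx = (I − A)⁻¹ Δd with Δd having -120 in the Toys component and 0 elsewhere.
So Δx_M = L_MT · (-120), where L_MT = adj(I−A)_MT / det(I−A) = 0.1125 / 0.33975.
Δx_M = 0.1125 × (-120) / 0.33975 = -13.50 / 0.33975 ≈ -39.735.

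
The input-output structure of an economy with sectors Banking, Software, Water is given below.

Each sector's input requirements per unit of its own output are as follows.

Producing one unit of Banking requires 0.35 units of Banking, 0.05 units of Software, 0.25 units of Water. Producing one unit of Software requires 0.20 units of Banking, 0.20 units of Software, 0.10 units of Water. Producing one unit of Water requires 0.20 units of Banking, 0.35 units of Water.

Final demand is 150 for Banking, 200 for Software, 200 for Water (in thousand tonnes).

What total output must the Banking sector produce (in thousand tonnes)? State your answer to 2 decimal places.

x_1 = 481.93

I − A =
  [   0.65    -0.20    -0.20]
  [  -0.05     0.80     0.00]
  [  -0.25    -0.10     0.65]
Cofactors of I−A, C_ij = (−1)^(i+j)·(minor ij) (rows/columns in the sector order above):
  C_11 = (0.80)(0.65) − (0.00)(-0.10) = 0.5200
  C_12 = −[(-0.05)(0.65) − (0.00)(-0.25)] = 0.0325
  C_13 = (-0.05)(-0.10) − (0.80)(-0.25) = 0.2050
  C_21 = −[(-0.20)(0.65) − (-0.20)(-0.10)] = 0.1500
  C_22 = (0.65)(0.65) − (-0.20)(-0.25) = 0.3725
  C_23 = −[(0.65)(-0.10) − (-0.20)(-0.25)] = 0.1150
  C_31 = (-0.20)(0.00) − (-0.20)(0.80) = 0.1600
  C_32 = −[(0.65)(0.00) − (-0.20)(-0.05)] = 0.0100
  C_33 = (0.65)(0.80) − (-0.20)(-0.05) = 0.5100
det(I−A) = Σ_j (I−A)_1j·C_1j = (0.65)(0.5200) + (-0.20)(0.0325) + (-0.20)(0.2050) = 0.2905
adj(I−A) = Cᵀ =
  [ 0.5200   0.1500   0.1600]
  [ 0.0325   0.3725   0.0100]
  [ 0.2050   0.1150   0.5100]
(I − A)⁻¹ = adj(I−A) / det(I−A) ≈
  [   1.7900     0.5164     0.5508]
  [   0.1119     1.2823     0.0344]
  [   0.7057     0.3959     1.7556]
x = (I − A)⁻¹ d = adj(I−A)·d / det(I−A), with det(I−A) = 0.2905:
  x_1 = (0.5200·150 + 0.1500·200 + 0.1600·200) / 0.2905 = 140.00 / 0.2905 ≈ 481.93
  x_2 = (0.0325·150 + 0.3725·200 + 0.0100·200) / 0.2905 = 81.375 / 0.2905 ≈ 280.12
  x_3 = (0.2050·150 + 0.1150·200 + 0.5100·200) / 0.2905 = 155.75 / 0.2905 ≈ 536.14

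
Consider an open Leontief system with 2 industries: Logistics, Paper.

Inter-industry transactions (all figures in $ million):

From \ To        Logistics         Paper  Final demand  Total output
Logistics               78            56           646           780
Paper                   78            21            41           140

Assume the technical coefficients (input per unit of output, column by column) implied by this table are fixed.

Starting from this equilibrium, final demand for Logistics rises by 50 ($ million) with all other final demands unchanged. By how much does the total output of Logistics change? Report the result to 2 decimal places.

Technical coefficients a_ij = z_ij / X_j:
  a_LL = 78/780 = 0.10, a_PL = 78/780 = 0.10
  a_LP = 56/140 = 0.40, a_PP = 21/140 = 0.15
I − A =
  [   0.90    -0.40]
  [  -0.10     0.85]
det(I−A) = (0.90)(0.85) − (-0.40)(-0.10) = 0.7250
adj(I−A) = [[0.85, 0.40], [0.10, 0.90]]
(I − A)⁻¹ = adj(I−A) / det(I−A) ≈
  [   1.1724     0.5517]
  [   0.1379     1.2414]
Δx = (I − A)⁻¹ Δd with Δd having +50 in the Logistics component and 0 elsewhere.
So Δx_L = L_LL · (+50), where L_LL = adj(I−A)_LL / det(I−A) = 0.85 / 0.7250.
Δx_L = 0.85 × (+50) / 0.7250 = 42.50 / 0.7250 ≈ 58.62.

Δx_L = 58.62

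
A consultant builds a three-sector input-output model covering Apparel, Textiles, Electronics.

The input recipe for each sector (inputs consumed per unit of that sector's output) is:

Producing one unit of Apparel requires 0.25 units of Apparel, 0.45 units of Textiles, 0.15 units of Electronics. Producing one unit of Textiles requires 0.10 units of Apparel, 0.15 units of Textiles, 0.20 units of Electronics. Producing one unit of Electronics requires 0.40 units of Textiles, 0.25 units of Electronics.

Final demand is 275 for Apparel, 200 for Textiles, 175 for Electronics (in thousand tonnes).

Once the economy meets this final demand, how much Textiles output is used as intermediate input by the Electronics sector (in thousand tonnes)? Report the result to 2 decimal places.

I − A =
  [   0.75    -0.10     0.00]
  [  -0.45     0.85    -0.40]
  [  -0.15    -0.20     0.75]
Cofactors of I−A, C_ij = (−1)^(i+j)·(minor ij) (rows/columns in the sector order above):
  C_11 = (0.85)(0.75) − (-0.40)(-0.20) = 0.5575
  C_12 = −[(-0.45)(0.75) − (-0.40)(-0.15)] = 0.3975
  C_13 = (-0.45)(-0.20) − (0.85)(-0.15) = 0.2175
  C_21 = −[(-0.10)(0.75) − (0.00)(-0.20)] = 0.0750
  C_22 = (0.75)(0.75) − (0.00)(-0.15) = 0.5625
  C_23 = −[(0.75)(-0.20) − (-0.10)(-0.15)] = 0.1650
  C_31 = (-0.10)(-0.40) − (0.00)(0.85) = 0.0400
  C_32 = −[(0.75)(-0.40) − (0.00)(-0.45)] = 0.3000
  C_33 = (0.75)(0.85) − (-0.10)(-0.45) = 0.5925
det(I−A) = Σ_j (I−A)_1j·C_1j = (0.75)(0.5575) + (-0.10)(0.3975) + (0.00)(0.2175) = 0.378375
adj(I−A) = Cᵀ =
  [ 0.5575   0.0750   0.0400]
  [ 0.3975   0.5625   0.3000]
  [ 0.2175   0.1650   0.5925]
(I − A)⁻¹ = adj(I−A) / det(I−A) ≈
  [   1.4734     0.1982     0.1057]
  [   1.0505     1.4866     0.7929]
  [   0.5748     0.4361     1.5659]
First solve x = (I − A)⁻¹ d = adj(I−A)·d / det(I−A); in particular x_3 = (0.2175·275 + 0.1650·200 + 0.5925·175) / 0.378375 = 196.50 / 0.378375 ≈ 519.3261.
Intermediate flow from 2 to 3: z_23 = a_23 · x_3 = 0.40 × 196.50 / 0.378375 = 78.60 / 0.378375 ≈ 207.73.

z_23 = 207.73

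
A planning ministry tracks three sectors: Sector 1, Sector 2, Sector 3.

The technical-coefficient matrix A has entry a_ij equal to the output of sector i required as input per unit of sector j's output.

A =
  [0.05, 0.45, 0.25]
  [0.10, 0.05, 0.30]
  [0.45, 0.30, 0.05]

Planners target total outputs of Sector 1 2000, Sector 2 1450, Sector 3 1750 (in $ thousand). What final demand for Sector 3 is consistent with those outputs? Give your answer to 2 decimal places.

I − A =
  [   0.95    -0.45    -0.25]
  [  -0.10     0.95    -0.30]
  [  -0.45    -0.30     0.95]
d = (I − A) x:
  d_1 = (+0.95)·2000 + (-0.45)·1450 + (-0.25)·1750 = 810.00
  d_2 = (-0.10)·2000 + (+0.95)·1450 + (-0.30)·1750 = 652.50
  d_3 = (-0.45)·2000 + (-0.30)·1450 + (+0.95)·1750 = 327.50

d_3 = 327.50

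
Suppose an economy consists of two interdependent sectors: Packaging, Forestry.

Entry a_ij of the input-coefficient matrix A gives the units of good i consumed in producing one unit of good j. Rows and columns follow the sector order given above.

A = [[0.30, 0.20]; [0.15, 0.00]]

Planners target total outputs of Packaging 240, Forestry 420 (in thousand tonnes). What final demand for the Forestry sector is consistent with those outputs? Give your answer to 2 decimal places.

I − A =
  [   0.70    -0.20]
  [  -0.15     1.00]
d = (I − A) x:
  d_1 = (+0.70)·240 + (-0.20)·420 = 84.00
  d_2 = (-0.15)·240 + (+1.00)·420 = 384.00

d_2 = 384.00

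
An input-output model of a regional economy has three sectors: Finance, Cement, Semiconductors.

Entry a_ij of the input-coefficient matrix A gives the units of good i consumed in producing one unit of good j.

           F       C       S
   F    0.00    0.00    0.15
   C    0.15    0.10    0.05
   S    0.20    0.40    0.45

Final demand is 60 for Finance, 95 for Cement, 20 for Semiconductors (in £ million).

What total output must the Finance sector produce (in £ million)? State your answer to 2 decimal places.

I − A =
  [   1.00     0.00    -0.15]
  [  -0.15     0.90    -0.05]
  [  -0.20    -0.40     0.55]
Cofactors of I−A, C_ij = (−1)^(i+j)·(minor ij) (rows/columns in the sector order above):
  C_11 = (0.90)(0.55) − (-0.05)(-0.40) = 0.4750
  C_12 = −[(-0.15)(0.55) − (-0.05)(-0.20)] = 0.0925
  C_13 = (-0.15)(-0.40) − (0.90)(-0.20) = 0.2400
  C_21 = −[(0.00)(0.55) − (-0.15)(-0.40)] = 0.0600
  C_22 = (1.00)(0.55) − (-0.15)(-0.20) = 0.5200
  C_23 = −[(1.00)(-0.40) − (0.00)(-0.20)] = 0.4000
  C_31 = (0.00)(-0.05) − (-0.15)(0.90) = 0.1350
  C_32 = −[(1.00)(-0.05) − (-0.15)(-0.15)] = 0.0725
  C_33 = (1.00)(0.90) − (0.00)(-0.15) = 0.9000
det(I−A) = Σ_j (I−A)_1j·C_1j = (1.00)(0.4750) + (0.00)(0.0925) + (-0.15)(0.2400) = 0.4390
adj(I−A) = Cᵀ =
  [ 0.4750   0.0600   0.1350]
  [ 0.0925   0.5200   0.0725]
  [ 0.2400   0.4000   0.9000]
(I − A)⁻¹ = adj(I−A) / det(I−A) ≈
  [   1.0820     0.1367     0.3075]
  [   0.2107     1.1845     0.1651]
  [   0.5467     0.9112     2.0501]
x = (I − A)⁻¹ d = adj(I−A)·d / det(I−A), with det(I−A) = 0.4390:
  x_F = (0.4750·60 + 0.0600·95 + 0.1350·20) / 0.4390 = 36.90 / 0.4390 ≈ 84.05
  x_C = (0.0925·60 + 0.5200·95 + 0.0725·20) / 0.4390 = 56.40 / 0.4390 ≈ 128.47
  x_S = (0.2400·60 + 0.4000·95 + 0.9000·20) / 0.4390 = 70.40 / 0.4390 ≈ 160.36

x_F = 84.05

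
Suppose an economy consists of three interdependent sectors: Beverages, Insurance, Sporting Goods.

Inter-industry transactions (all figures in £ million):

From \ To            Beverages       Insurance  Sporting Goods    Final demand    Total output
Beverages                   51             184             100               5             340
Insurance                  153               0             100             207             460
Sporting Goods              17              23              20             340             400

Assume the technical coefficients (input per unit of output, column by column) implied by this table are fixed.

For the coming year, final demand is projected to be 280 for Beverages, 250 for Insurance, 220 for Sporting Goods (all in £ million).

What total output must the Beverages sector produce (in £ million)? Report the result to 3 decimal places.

Technical coefficients a_ij = z_ij / X_j:
  a_11 = 51/340 = 0.15, a_21 = 153/340 = 0.45, a_31 = 17/340 = 0.05
  a_12 = 184/460 = 0.40, a_22 = 0/460 = 0.00, a_32 = 23/460 = 0.05
  a_13 = 100/400 = 0.25, a_23 = 100/400 = 0.25, a_33 = 20/400 = 0.05
I − A =
  [   0.85    -0.40    -0.25]
  [  -0.45     1.00    -0.25]
  [  -0.05    -0.05     0.95]
Cofactors of I−A, C_ij = (−1)^(i+j)·(minor ij) (rows/columns in the sector order above):
  C_11 = (1.00)(0.95) − (-0.25)(-0.05) = 0.9375
  C_12 = −[(-0.45)(0.95) − (-0.25)(-0.05)] = 0.4400
  C_13 = (-0.45)(-0.05) − (1.00)(-0.05) = 0.0725
  C_21 = −[(-0.40)(0.95) − (-0.25)(-0.05)] = 0.3925
  C_22 = (0.85)(0.95) − (-0.25)(-0.05) = 0.7950
  C_23 = −[(0.85)(-0.05) − (-0.40)(-0.05)] = 0.0625
  C_31 = (-0.40)(-0.25) − (-0.25)(1.00) = 0.3500
  C_32 = −[(0.85)(-0.25) − (-0.25)(-0.45)] = 0.3250
  C_33 = (0.85)(1.00) − (-0.40)(-0.45) = 0.6700
det(I−A) = Σ_j (I−A)_1j·C_1j = (0.85)(0.9375) + (-0.40)(0.4400) + (-0.25)(0.0725) = 0.60275
adj(I−A) = Cᵀ =
  [ 0.9375   0.3925   0.3500]
  [ 0.4400   0.7950   0.3250]
  [ 0.0725   0.0625   0.6700]
(I − A)⁻¹ = adj(I−A) / det(I−A) ≈
  [   1.5554     0.6512     0.5807]
  [   0.7300     1.3190     0.5392]
  [   0.1203     0.1037     1.1116]
x = (I − A)⁻¹ d = adj(I−A)·d / det(I−A), with det(I−A) = 0.60275:
  x_1 = (0.9375·280 + 0.3925·250 + 0.3500·220) / 0.60275 = 437.625 / 0.60275 ≈ 726.047
  x_2 = (0.4400·280 + 0.7950·250 + 0.3250·220) / 0.60275 = 393.45 / 0.60275 ≈ 652.758
  x_3 = (0.0725·280 + 0.0625·250 + 0.6700·220) / 0.60275 = 183.325 / 0.60275 ≈ 304.148

x_1 = 726.047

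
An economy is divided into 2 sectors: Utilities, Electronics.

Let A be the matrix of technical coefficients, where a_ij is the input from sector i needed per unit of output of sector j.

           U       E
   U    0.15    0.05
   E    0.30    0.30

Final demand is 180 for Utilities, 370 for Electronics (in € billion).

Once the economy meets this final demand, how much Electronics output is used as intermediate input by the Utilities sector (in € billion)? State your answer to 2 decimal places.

I − A =
  [   0.85    -0.05]
  [  -0.30     0.70]
det(I−A) = (0.85)(0.70) − (-0.05)(-0.30) = 0.5800
adj(I−A) = [[0.70, 0.05], [0.30, 0.85]]
(I − A)⁻¹ = adj(I−A) / det(I−A) ≈
  [   1.2069     0.0862]
  [   0.5172     1.4655]
First solve x = (I − A)⁻¹ d = adj(I−A)·d / det(I−A); in particular x_U = (0.70·180 + 0.05·370) / 0.5800 = 144.50 / 0.5800 ≈ 249.1379.
Intermediate flow from E to U: z_EU = a_EU · x_U = 0.30 × 144.50 / 0.5800 = 43.35 / 0.5800 ≈ 74.74.

z_EU = 74.74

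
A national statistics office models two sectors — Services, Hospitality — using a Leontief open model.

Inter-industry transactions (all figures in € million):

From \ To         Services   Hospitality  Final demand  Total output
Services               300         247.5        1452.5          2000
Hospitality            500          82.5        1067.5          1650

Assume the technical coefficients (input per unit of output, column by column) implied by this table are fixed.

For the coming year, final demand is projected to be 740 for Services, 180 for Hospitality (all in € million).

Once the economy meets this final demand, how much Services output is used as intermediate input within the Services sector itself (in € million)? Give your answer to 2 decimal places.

z_11 = 142.21

Technical coefficients a_ij = z_ij / X_j:
  a_11 = 300/2000 = 0.15, a_21 = 500/2000 = 0.25
  a_12 = 247.5/1650 = 0.15, a_22 = 82.5/1650 = 0.05
I − A =
  [   0.85    -0.15]
  [  -0.25     0.95]
det(I−A) = (0.85)(0.95) − (-0.15)(-0.25) = 0.7700
adj(I−A) = [[0.95, 0.15], [0.25, 0.85]]
(I − A)⁻¹ = adj(I−A) / det(I−A) ≈
  [   1.2338     0.1948]
  [   0.3247     1.1039]
First solve x = (I − A)⁻¹ d = adj(I−A)·d / det(I−A); in particular x_1 = (0.95·740 + 0.15·180) / 0.7700 = 730.00 / 0.7700 ≈ 948.0519.
Intermediate flow from 1 to 1: z_11 = a_11 · x_1 = 0.15 × 730.00 / 0.7700 = 109.50 / 0.7700 ≈ 142.21.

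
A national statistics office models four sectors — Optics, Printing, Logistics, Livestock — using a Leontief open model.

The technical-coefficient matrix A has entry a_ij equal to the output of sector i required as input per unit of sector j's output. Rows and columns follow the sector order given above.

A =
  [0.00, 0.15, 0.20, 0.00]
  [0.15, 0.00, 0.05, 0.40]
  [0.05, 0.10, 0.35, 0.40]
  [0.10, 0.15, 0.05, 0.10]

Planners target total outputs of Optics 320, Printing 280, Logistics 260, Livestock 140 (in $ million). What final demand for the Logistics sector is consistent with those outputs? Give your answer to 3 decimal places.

I − A =
  [   1.00    -0.15    -0.20     0.00]
  [  -0.15     1.00    -0.05    -0.40]
  [  -0.05    -0.10     0.65    -0.40]
  [  -0.10    -0.15    -0.05     0.90]
d = (I − A) x:
  d_1 = (+1.00)·320 + (-0.15)·280 + (-0.20)·260 + (+0.00)·140 = 226.000
  d_2 = (-0.15)·320 + (+1.00)·280 + (-0.05)·260 + (-0.40)·140 = 163.000
  d_3 = (-0.05)·320 + (-0.10)·280 + (+0.65)·260 + (-0.40)·140 = 69.000
  d_4 = (-0.10)·320 + (-0.15)·280 + (-0.05)·260 + (+0.90)·140 = 39.000

d_3 = 69.000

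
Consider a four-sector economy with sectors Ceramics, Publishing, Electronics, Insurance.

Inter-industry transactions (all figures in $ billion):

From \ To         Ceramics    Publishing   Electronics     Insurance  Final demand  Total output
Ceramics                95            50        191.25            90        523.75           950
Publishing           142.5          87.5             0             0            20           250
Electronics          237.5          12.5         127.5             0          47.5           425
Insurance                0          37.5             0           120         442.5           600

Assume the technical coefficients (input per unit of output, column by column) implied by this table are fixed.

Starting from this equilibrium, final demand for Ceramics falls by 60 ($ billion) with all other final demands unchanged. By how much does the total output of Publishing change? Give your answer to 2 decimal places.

Δx_2 = -20.39

Technical coefficients a_ij = z_ij / X_j:
  a_11 = 95/950 = 0.10, a_21 = 142.5/950 = 0.15, a_31 = 237.5/950 = 0.25, a_41 = 0/950 = 0.00
  a_12 = 50/250 = 0.20, a_22 = 87.5/250 = 0.35, a_32 = 12.5/250 = 0.05, a_42 = 37.5/250 = 0.15
  a_13 = 191.25/425 = 0.45, a_23 = 0/425 = 0.00, a_33 = 127.5/425 = 0.30, a_43 = 0/425 = 0.00
  a_14 = 90/600 = 0.15, a_24 = 0/600 = 0.00, a_34 = 0/600 = 0.00, a_44 = 120/600 = 0.20
I − A =
  [   0.90    -0.20    -0.45    -0.15]
  [  -0.15     0.65     0.00     0.00]
  [  -0.25    -0.05     0.70     0.00]
  [   0.00    -0.15     0.00     0.80]
Compute the cofactors C_ij = (−1)^(i+j)·(3×3 minor ij) of I−A; the adjugate is their transpose:
adj(I−A) = Cᵀ =
  [ 0.364000   0.145750   0.234000   0.068250]
  [ 0.084000   0.414000   0.054000   0.015750]
  [ 0.136000   0.081625   0.440625   0.025500]
  [ 0.015750   0.077625   0.010125   0.312000]
det(I−A) = Σ_j (I−A)_1j·C_1j = (0.90)(0.364000) + (-0.20)(0.084000) + (-0.45)(0.136000) + (-0.15)(0.015750) = 0.2472375
(I − A)⁻¹ = adj(I−A) / det(I−A) ≈
  [   1.4723     0.5895     0.9465     0.2761]
  [   0.3398     1.6745     0.2184     0.0637]
  [   0.5501     0.3301     1.7822     0.1031]
  [   0.0637     0.3140     0.0410     1.2619]
Δx = (I − A)⁻¹ Δd with Δd having -60 in the Ceramics component and 0 elsewhere.
So Δx_2 = L_21 · (-60), where L_21 = adj(I−A)_21 / det(I−A) = 0.084000 / 0.2472375.
Δx_2 = 0.084000 × (-60) / 0.2472375 = -5.04 / 0.2472375 ≈ -20.39.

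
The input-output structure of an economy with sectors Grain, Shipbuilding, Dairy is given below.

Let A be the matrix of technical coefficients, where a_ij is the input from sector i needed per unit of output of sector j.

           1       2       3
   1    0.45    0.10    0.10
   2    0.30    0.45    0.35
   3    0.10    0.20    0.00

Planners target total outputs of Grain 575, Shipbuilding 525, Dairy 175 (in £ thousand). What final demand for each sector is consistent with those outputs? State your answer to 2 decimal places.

d_1 = 246.25, d_2 = 55.00, d_3 = 12.50

I − A =
  [   0.55    -0.10    -0.10]
  [  -0.30     0.55    -0.35]
  [  -0.10    -0.20     1.00]
d = (I − A) x:
  d_1 = (+0.55)·575 + (-0.10)·525 + (-0.10)·175 = 246.25
  d_2 = (-0.30)·575 + (+0.55)·525 + (-0.35)·175 = 55.00
  d_3 = (-0.10)·575 + (-0.20)·525 + (+1.00)·175 = 12.50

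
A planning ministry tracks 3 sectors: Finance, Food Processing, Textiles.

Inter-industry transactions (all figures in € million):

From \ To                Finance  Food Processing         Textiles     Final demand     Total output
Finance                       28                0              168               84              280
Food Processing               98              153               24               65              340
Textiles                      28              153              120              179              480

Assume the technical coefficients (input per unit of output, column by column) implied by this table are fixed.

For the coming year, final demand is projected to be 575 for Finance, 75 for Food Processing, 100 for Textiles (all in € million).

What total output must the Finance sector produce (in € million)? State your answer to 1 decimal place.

x_1 = 923.0

Technical coefficients a_ij = z_ij / X_j:
  a_11 = 28/280 = 0.10, a_21 = 98/280 = 0.35, a_31 = 28/280 = 0.10
  a_12 = 0/340 = 0.00, a_22 = 153/340 = 0.45, a_32 = 153/340 = 0.45
  a_13 = 168/480 = 0.35, a_23 = 24/480 = 0.05, a_33 = 120/480 = 0.25
I − A =
  [   0.90     0.00    -0.35]
  [  -0.35     0.55    -0.05]
  [  -0.10    -0.45     0.75]
Cofactors of I−A, C_ij = (−1)^(i+j)·(minor ij) (rows/columns in the sector order above):
  C_11 = (0.55)(0.75) − (-0.05)(-0.45) = 0.3900
  C_12 = −[(-0.35)(0.75) − (-0.05)(-0.10)] = 0.2675
  C_13 = (-0.35)(-0.45) − (0.55)(-0.10) = 0.2125
  C_21 = −[(0.00)(0.75) − (-0.35)(-0.45)] = 0.1575
  C_22 = (0.90)(0.75) − (-0.35)(-0.10) = 0.6400
  C_23 = −[(0.90)(-0.45) − (0.00)(-0.10)] = 0.4050
  C_31 = (0.00)(-0.05) − (-0.35)(0.55) = 0.1925
  C_32 = −[(0.90)(-0.05) − (-0.35)(-0.35)] = 0.1675
  C_33 = (0.90)(0.55) − (0.00)(-0.35) = 0.4950
det(I−A) = Σ_j (I−A)_1j·C_1j = (0.90)(0.3900) + (0.00)(0.2675) + (-0.35)(0.2125) = 0.276625
adj(I−A) = Cᵀ =
  [ 0.3900   0.1575   0.1925]
  [ 0.2675   0.6400   0.1675]
  [ 0.2125   0.4050   0.4950]
(I − A)⁻¹ = adj(I−A) / det(I−A) ≈
  [   1.4099     0.5694     0.6959]
  [   0.9670     2.3136     0.6055]
  [   0.7682     1.4641     1.7894]
x = (I − A)⁻¹ d = adj(I−A)·d / det(I−A), with det(I−A) = 0.276625:
  x_1 = (0.3900·575 + 0.1575·75 + 0.1925·100) / 0.276625 = 255.3125 / 0.276625 ≈ 923.0
  x_2 = (0.2675·575 + 0.6400·75 + 0.1675·100) / 0.276625 = 218.5625 / 0.276625 ≈ 790.1
  x_3 = (0.2125·575 + 0.4050·75 + 0.4950·100) / 0.276625 = 202.0625 / 0.276625 ≈ 730.5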